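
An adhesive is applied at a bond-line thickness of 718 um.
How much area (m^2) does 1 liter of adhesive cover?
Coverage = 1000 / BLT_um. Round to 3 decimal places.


Coverage = 1000 / 718 = 1.393 m^2

1.393


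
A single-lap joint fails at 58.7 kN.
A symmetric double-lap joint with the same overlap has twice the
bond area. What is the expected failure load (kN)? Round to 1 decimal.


Double-lap load = 2 * 58.7 = 117.4 kN

117.4


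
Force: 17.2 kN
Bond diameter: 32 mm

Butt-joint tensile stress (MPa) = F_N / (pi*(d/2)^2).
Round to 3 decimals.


F_N = 17.2 * 1000 = 17200.0 N
A = pi*(16.0)^2 = 804.2477 mm^2
stress = 17200.0 / 804.2477 = 21.386 MPa

21.386


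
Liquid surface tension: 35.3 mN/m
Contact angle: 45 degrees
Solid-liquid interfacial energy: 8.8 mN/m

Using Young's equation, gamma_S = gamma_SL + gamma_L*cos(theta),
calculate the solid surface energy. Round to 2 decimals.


gamma_S = 8.8 + 35.3 * cos(45)
= 33.76 mN/m

33.76


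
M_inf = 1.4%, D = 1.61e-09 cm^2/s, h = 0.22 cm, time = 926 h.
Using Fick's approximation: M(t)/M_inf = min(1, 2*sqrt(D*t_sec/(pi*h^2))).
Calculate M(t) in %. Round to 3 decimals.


t = 3333600 s
ratio = min(1, 2*sqrt(1.61e-09*3333600/(pi*0.0484)))
= 0.375753
M(t) = 1.4 * 0.375753 = 0.526%

0.526


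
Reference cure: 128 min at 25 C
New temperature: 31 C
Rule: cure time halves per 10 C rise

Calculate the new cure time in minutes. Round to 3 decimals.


factor = 2^((31-25)/10) = 1.5157
t_new = 128 / 1.5157 = 84.449 min

84.449


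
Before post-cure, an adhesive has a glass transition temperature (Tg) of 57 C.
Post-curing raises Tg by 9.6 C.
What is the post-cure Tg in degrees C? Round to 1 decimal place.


Tg_post = Tg_base + delta_Tg
= 57 + 9.6
= 66.6 C

66.6


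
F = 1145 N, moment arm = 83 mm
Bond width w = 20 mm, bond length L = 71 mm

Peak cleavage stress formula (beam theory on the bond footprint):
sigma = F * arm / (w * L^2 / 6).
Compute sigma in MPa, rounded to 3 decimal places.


sigma = (1145 * 83) / (20 * 5041 / 6)
= 95035 * 6 / 100820
= 570210 / 100820
= 5.656 MPa

5.656


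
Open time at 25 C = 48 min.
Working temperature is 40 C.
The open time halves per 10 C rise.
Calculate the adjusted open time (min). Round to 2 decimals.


factor = 2^((40 - 25) / 10) = 2.8284
ot = 48 / 2.8284 = 16.97 min

16.97


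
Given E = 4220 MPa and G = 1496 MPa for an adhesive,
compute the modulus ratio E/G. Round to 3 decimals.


E/G ratio = 4220 / 1496 = 2.821

2.821


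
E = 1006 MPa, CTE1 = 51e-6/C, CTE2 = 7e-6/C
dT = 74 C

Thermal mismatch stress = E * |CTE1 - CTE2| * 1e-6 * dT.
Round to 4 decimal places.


= 1006 * 44e-6 * 74
= 3.2755 MPa

3.2755


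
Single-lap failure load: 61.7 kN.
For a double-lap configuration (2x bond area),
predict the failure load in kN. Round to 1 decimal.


Failure load = 61.7 * 2 = 123.4 kN

123.4


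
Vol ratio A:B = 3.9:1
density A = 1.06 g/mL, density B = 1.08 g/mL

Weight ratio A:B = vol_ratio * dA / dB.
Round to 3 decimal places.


Weight ratio = 3.9 * 1.06 / 1.08
= 3.828

3.828


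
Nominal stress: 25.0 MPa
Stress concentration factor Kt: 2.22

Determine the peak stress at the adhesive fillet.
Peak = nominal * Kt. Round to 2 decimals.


Peak stress = 25.0 * 2.22
= 55.50 MPa

55.50


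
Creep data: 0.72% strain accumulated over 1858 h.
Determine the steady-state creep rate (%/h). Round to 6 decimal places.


Rate = 0.72 / 1858 = 0.000388 %/h

0.000388


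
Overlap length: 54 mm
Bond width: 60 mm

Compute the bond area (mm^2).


Bond area = 54 * 60 = 3240 mm^2

3240


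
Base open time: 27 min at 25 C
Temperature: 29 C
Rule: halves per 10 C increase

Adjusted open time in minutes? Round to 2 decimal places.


Acceleration = 2^((29-25)/10) = 1.3195
Open time = 27 / 1.3195 = 20.46 min

20.46


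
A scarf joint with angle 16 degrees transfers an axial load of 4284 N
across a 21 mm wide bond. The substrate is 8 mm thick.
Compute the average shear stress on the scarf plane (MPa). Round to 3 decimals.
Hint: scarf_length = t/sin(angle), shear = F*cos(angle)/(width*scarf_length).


scarf_length = 8 / sin(16 deg) = 29.0236 mm
cos(16 deg) = 0.961262
shear stress = 4284 * 0.961262 / (21 * 29.0236)
= 6.756 MPa

6.756


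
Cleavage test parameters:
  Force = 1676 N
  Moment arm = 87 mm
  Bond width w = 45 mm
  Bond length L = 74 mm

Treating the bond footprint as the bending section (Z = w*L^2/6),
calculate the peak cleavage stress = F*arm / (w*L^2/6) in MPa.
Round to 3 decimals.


M = 1676 * 87 = 145812 N*mm
Z = 45 * 74^2 / 6 = 246420 / 6 mm^3
sigma = M / Z = 6 * 145812 / 246420 = 874872 / 246420
= 3.550 MPa

3.550


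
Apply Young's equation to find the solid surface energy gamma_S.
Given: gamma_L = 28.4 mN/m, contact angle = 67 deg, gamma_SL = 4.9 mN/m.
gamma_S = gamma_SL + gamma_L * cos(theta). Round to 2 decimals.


theta_rad = 67 * pi/180 = 1.169371
gamma_S = 4.9 + 28.4 * cos(1.169371)
= 16.00 mN/m

16.00


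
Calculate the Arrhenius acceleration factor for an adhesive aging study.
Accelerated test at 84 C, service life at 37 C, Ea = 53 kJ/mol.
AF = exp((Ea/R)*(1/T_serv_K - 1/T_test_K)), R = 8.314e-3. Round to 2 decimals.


T_test = 357.15 K, T_serv = 310.15 K
Ea/R = 53 / 0.008314 = 6374.79
AF = exp(6374.79 * (1/310.15 - 1/357.15))
= 14.95

14.95


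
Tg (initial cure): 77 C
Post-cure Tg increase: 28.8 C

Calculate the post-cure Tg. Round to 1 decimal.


Post-cure Tg = 77 + 28.8 = 105.8 C

105.8


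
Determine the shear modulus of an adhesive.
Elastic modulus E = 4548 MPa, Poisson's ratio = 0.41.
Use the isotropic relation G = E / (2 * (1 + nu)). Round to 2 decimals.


G = 4548 / (2*(1+0.41)) = 4548 / 2.82
= 1612.77 MPa

1612.77


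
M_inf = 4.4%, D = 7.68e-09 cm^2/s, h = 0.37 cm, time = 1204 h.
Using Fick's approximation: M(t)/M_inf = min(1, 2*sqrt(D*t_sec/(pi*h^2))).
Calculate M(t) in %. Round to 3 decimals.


t = 4334400 s
ratio = min(1, 2*sqrt(7.68e-09*4334400/(pi*0.1369)))
= 0.556415
M(t) = 4.4 * 0.556415 = 2.448%

2.448


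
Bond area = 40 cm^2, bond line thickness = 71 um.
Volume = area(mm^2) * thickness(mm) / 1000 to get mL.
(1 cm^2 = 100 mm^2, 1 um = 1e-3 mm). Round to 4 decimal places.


area_mm2 = 40 * 100 = 4000
blt_mm = 71 * 1e-3 = 0.071
vol_mm3 = 4000 * 0.071 = 284.0
vol_mL = 284.0 / 1000 = 0.2840 mL

0.2840


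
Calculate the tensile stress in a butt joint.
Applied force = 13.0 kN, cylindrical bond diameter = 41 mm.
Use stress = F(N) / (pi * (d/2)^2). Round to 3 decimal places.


A = pi * 20.5^2 = 1320.2543 mm^2
sigma = 13000.0 / 1320.2543 = 9.847 MPa

9.847


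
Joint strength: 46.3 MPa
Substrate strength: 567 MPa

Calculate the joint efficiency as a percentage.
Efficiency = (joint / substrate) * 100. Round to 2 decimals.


Efficiency = (46.3 / 567) * 100 = 8.17%

8.17


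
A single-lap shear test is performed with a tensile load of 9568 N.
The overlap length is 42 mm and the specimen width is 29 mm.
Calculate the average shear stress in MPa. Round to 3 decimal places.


Shear stress = F / (overlap * width)
= 9568 / (42 * 29)
= 9568 / 1218
= 7.856 MPa

7.856


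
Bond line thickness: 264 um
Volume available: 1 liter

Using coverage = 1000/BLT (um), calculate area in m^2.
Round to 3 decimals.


1 L = 1e6 mm^3, thickness = 264 um = 0.264 mm
Area = 1e6 / 0.264 mm^2 = (1e6 / 0.264) / 1e6 m^2 = 1000 / 264 m^2
= 3.788 m^2

3.788


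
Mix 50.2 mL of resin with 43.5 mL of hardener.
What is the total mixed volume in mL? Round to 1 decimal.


Total = 50.2 + 43.5 = 93.7 mL

93.7


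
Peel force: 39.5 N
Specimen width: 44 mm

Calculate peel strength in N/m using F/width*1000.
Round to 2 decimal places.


Peel strength = 39.5 / 44 * 1000 = 897.73 N/m

897.73


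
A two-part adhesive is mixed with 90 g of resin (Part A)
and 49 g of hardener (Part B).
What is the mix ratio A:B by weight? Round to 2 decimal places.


Mix ratio = mass_A / mass_B
= 90 / 49
= 1.84

1.84


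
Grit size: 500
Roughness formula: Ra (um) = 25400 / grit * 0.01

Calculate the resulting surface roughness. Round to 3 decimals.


Ra = 25400 / 500 * 0.01
= 0.508 um

0.508


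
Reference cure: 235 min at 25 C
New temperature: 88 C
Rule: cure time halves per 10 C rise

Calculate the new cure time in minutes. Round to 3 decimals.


factor = 2^((88-25)/10) = 78.7932
t_new = 235 / 78.7932 = 2.982 min

2.982


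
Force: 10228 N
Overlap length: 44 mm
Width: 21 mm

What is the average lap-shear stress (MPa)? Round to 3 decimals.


Average shear stress = F / (overlap * width)
= 10228 / (44 * 21)
= 11.069 MPa

11.069


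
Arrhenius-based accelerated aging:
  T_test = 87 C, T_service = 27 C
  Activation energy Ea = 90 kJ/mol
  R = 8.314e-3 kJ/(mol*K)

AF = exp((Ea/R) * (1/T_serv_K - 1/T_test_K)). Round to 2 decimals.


T_test_K = 360.15, T_serv_K = 300.15
AF = exp((90/8.314e-3) * (1/300.15 - 1/360.15))
= 406.85

406.85


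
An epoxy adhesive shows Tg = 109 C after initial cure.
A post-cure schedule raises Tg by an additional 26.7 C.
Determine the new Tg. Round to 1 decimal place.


New Tg = 109 + 26.7
= 135.7 C

135.7


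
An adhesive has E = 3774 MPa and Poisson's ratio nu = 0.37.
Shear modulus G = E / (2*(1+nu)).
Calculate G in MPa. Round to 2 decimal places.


G = 3774 / (2*(1+0.37))
= 3774 / 2.74
= 1377.37 MPa

1377.37


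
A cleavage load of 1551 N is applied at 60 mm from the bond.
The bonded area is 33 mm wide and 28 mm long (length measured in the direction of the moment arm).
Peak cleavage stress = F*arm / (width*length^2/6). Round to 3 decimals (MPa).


Moment = 1551 * 60 = 93060 N*mm
Section modulus = 33 * 784 / 6 = 25872 / 6 mm^3
Stress = 93060 / (25872 / 6) = 558360 / 25872
= 21.582 MPa

21.582


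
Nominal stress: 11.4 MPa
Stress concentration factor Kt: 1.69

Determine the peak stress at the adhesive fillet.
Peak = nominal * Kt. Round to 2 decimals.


Peak stress = 11.4 * 1.69
= 19.27 MPa

19.27


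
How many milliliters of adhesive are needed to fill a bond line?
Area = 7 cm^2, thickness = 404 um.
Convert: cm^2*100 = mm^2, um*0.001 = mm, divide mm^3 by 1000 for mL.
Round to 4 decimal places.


= (7 * 100) * (404 * 0.001) / 1000
= 0.2828 mL

0.2828


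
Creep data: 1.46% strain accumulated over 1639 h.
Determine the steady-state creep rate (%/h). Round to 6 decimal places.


Rate = 1.46 / 1639 = 0.000891 %/h

0.000891


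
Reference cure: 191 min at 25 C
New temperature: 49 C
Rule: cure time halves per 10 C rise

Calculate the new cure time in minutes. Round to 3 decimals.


factor = 2^((49-25)/10) = 5.2780
t_new = 191 / 5.2780 = 36.188 min

36.188


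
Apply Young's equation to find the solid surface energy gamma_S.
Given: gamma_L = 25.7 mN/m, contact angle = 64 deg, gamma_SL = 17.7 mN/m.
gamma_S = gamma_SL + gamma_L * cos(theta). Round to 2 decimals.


theta_rad = 64 * pi/180 = 1.117011
gamma_S = 17.7 + 25.7 * cos(1.117011)
= 28.97 mN/m

28.97


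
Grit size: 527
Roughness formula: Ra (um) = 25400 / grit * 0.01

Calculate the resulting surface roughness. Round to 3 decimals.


Ra = 25400 / 527 * 0.01
= 0.482 um

0.482


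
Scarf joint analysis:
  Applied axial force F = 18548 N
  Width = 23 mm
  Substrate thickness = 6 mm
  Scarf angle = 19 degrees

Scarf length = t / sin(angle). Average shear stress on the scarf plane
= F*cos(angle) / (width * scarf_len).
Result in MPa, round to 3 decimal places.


Scarf length = 6 / sin(19 deg) = 18.4293 mm
cos(19 deg) = 0.945519
Shear = 18548 * 0.945519 / (23 * 18.4293)
= 41.374 MPa

41.374


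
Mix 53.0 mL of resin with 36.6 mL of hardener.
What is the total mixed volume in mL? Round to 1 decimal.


Total = 53.0 + 36.6 = 89.6 mL

89.6


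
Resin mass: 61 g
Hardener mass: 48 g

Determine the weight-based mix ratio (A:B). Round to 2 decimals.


Ratio = 61 / 48 = 1.27

1.27


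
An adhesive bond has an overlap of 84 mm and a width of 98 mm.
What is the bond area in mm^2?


Bond area = overlap * width
= 84 * 98
= 8232 mm^2

8232


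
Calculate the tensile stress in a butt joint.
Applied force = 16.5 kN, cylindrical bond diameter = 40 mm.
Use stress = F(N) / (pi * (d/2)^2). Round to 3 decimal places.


A = pi * 20.0^2 = 1256.6371 mm^2
sigma = 16500.0 / 1256.6371 = 13.130 MPa

13.130


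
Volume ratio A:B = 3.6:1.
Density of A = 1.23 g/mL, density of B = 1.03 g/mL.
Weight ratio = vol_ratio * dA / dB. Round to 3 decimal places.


Wt ratio = 3.6 * 1.23 / 1.03
= 4.299

4.299


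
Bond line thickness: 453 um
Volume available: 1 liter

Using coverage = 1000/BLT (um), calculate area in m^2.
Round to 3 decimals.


1 L = 1e6 mm^3, thickness = 453 um = 0.453 mm
Area = 1e6 / 0.453 mm^2 = (1e6 / 0.453) / 1e6 m^2 = 1000 / 453 m^2
= 2.208 m^2

2.208


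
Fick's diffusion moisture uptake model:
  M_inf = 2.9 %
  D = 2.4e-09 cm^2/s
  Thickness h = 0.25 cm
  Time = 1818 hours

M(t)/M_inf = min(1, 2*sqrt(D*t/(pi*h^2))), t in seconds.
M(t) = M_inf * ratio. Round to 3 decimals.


t_sec = 1818 * 3600 = 6544800
ratio = 2*sqrt(2.4e-09*6544800/(pi*0.25^2))
= min(1, 0.565677)
= 0.565677
M(t) = 2.9 * 0.565677 = 1.640 %

1.640


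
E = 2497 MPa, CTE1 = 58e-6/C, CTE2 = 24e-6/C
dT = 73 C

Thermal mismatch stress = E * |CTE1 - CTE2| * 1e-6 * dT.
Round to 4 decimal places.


= 2497 * 34e-6 * 73
= 6.1976 MPa

6.1976


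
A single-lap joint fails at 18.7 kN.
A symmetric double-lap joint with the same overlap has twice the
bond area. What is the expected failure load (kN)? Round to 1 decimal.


Double-lap load = 2 * 18.7 = 37.4 kN

37.4


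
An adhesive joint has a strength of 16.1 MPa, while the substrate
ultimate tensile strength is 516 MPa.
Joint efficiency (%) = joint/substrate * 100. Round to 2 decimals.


Efficiency = 16.1 / 516 * 100
= 3.12%

3.12


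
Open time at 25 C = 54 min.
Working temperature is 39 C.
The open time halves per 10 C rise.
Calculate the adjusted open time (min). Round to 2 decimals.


factor = 2^((39 - 25) / 10) = 2.6390
ot = 54 / 2.6390 = 20.46 min

20.46


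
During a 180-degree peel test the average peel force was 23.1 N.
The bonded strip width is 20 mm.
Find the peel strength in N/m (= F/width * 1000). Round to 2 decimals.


Peel strength = F/width * 1000
= 23.1 / 20 * 1000
= 1155.00 N/m

1155.00


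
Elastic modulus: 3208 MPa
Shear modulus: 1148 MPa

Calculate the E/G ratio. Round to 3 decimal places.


E / G = 3208 / 1148 = 2.794

2.794


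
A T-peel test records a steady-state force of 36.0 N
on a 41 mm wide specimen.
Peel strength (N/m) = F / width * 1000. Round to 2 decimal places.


Peel strength = 36.0 / 41 * 1000
= 878.05 N/m

878.05


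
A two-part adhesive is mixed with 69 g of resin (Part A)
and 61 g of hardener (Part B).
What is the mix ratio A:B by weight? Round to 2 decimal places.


Mix ratio = mass_A / mass_B
= 69 / 61
= 1.13

1.13


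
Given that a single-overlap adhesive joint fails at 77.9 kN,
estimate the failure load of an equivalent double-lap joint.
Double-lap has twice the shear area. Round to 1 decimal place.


Double-lap factor = 2
Expected load = 77.9 * 2 = 155.8 kN

155.8


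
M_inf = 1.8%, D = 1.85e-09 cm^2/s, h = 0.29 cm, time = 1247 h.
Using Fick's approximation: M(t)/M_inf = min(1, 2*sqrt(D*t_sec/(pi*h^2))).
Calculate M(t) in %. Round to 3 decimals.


t = 4489200 s
ratio = min(1, 2*sqrt(1.85e-09*4489200/(pi*0.0841)))
= 0.354591
M(t) = 1.8 * 0.354591 = 0.638%

0.638


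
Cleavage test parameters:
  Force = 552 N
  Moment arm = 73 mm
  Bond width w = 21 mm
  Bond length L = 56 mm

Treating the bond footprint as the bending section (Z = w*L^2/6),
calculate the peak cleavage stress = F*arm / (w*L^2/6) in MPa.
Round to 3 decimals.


M = 552 * 73 = 40296 N*mm
Z = 21 * 56^2 / 6 = 65856 / 6 mm^3
sigma = M / Z = 6 * 40296 / 65856 = 241776 / 65856
= 3.671 MPa

3.671


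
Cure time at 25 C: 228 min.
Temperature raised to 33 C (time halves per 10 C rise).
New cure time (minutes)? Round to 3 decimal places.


Acceleration factor = 2^(8/10) = 1.7411
New time = 228 / 1.7411 = 130.952 min

130.952


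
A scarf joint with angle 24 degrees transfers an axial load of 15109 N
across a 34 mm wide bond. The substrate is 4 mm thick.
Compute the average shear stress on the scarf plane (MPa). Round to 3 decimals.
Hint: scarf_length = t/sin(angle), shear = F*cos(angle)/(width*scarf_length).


scarf_length = 4 / sin(24 deg) = 9.8344 mm
cos(24 deg) = 0.913545
shear stress = 15109 * 0.913545 / (34 * 9.8344)
= 41.280 MPa

41.280


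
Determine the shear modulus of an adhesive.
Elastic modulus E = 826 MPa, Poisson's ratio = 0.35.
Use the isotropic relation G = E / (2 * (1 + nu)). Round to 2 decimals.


G = 826 / (2*(1+0.35)) = 826 / 2.70
= 305.93 MPa

305.93


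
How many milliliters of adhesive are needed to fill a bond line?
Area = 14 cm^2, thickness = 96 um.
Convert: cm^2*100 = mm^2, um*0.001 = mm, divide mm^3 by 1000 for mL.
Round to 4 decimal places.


= (14 * 100) * (96 * 0.001) / 1000
= 0.1344 mL

0.1344


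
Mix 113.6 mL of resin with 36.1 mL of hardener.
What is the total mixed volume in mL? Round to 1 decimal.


Total = 113.6 + 36.1 = 149.7 mL

149.7


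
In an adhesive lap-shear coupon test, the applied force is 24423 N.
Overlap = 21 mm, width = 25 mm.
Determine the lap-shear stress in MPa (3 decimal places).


stress = F / (overlap * width)
= 24423 / (21 * 25)
= 46.520 MPa

46.520


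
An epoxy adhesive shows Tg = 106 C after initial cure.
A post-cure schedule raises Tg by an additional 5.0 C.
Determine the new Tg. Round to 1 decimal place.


New Tg = 106 + 5.0
= 111.0 C

111.0


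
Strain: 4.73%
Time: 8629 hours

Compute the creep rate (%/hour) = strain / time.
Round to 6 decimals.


Creep rate = 4.73 / 8629
= 0.000548 %/h

0.000548


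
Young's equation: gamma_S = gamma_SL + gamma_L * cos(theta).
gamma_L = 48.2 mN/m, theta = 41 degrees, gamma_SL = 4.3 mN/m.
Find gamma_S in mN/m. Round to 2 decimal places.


cos(41 deg) = 0.754710
gamma_S = 4.3 + 48.2 * 0.754710
= 40.68 mN/m

40.68


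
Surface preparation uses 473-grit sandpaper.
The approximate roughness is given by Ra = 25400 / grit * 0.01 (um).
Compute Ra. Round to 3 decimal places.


Ra = 25400 / 473 * 0.01
= 254 / 473
= 0.537 um

0.537


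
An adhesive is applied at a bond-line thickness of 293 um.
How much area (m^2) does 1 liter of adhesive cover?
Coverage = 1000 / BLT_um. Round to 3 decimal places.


Coverage = 1000 / 293 = 3.413 m^2

3.413


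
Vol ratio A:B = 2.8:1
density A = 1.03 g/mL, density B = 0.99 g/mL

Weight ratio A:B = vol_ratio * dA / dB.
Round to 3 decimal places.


Weight ratio = 2.8 * 1.03 / 0.99
= 2.913

2.913


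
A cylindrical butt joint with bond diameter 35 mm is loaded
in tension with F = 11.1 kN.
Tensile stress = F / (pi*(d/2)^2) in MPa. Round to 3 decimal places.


Area = pi * (35/2)^2 = 962.1128 mm^2
Stress = 11.1*1000 / 962.1128
= 11.537 MPa

11.537


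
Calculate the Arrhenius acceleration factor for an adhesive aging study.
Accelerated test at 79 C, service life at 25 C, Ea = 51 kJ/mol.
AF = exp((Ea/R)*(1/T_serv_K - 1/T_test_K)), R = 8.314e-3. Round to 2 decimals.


T_test = 352.15 K, T_serv = 298.15 K
Ea/R = 51 / 0.008314 = 6134.23
AF = exp(6134.23 * (1/298.15 - 1/352.15))
= 23.45

23.45


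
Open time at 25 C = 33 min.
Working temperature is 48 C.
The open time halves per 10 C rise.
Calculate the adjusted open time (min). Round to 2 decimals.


factor = 2^((48 - 25) / 10) = 4.9246
ot = 33 / 4.9246 = 6.70 min

6.70


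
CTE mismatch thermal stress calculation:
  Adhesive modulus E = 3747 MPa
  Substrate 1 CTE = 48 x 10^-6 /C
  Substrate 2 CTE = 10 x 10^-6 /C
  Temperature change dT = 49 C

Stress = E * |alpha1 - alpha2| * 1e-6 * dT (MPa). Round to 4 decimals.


delta_alpha = |48 - 10| = 38 x 10^-6/C
Stress = 3747 * 38e-6 * 49
= 6.9769 MPa

6.9769


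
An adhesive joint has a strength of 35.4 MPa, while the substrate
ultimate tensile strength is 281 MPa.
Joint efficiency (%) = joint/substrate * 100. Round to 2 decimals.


Efficiency = 35.4 / 281 * 100
= 12.60%

12.60


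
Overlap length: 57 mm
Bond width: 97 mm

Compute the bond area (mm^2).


Bond area = 57 * 97 = 5529 mm^2

5529


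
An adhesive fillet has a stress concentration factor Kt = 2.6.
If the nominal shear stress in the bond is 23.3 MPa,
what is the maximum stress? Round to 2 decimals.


Max stress = 23.3 * 2.6 = 60.58 MPa

60.58


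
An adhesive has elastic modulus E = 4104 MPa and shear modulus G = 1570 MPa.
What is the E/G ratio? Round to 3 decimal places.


E/G = 4104 / 1570 = 2.614

2.614


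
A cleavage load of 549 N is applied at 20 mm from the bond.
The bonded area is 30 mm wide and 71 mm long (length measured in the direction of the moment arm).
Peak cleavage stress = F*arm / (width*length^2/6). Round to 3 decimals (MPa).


Moment = 549 * 20 = 10980 N*mm
Section modulus = 30 * 5041 / 6 = 151230 / 6 mm^3
Stress = 10980 / (151230 / 6) = 65880 / 151230
= 0.436 MPa

0.436


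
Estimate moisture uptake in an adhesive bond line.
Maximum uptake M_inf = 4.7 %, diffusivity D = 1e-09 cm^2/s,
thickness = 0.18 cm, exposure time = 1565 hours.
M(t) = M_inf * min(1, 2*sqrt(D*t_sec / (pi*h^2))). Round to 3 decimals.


Convert time: 1565 h = 5634000 s
ratio = min(1, 2*sqrt(1e-09*5634000/(pi*0.18^2)))
= 0.470534
M(t) = 4.7 * 0.470534 = 2.212%

2.212


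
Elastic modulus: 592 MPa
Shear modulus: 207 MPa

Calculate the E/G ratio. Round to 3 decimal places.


E / G = 592 / 207 = 2.860

2.860


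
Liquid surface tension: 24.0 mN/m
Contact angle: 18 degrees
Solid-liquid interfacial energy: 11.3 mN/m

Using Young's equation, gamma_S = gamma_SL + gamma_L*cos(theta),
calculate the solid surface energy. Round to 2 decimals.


gamma_S = 11.3 + 24.0 * cos(18)
= 34.13 mN/m

34.13


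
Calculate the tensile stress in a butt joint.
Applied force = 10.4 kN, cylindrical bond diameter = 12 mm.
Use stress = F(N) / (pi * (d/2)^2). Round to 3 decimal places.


A = pi * 6.0^2 = 113.0973 mm^2
sigma = 10400.0 / 113.0973 = 91.956 MPa

91.956


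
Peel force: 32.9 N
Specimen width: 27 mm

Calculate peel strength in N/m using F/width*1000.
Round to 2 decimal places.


Peel strength = 32.9 / 27 * 1000 = 1218.52 N/m

1218.52


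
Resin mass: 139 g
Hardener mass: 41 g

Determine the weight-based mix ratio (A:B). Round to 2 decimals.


Ratio = 139 / 41 = 3.39

3.39


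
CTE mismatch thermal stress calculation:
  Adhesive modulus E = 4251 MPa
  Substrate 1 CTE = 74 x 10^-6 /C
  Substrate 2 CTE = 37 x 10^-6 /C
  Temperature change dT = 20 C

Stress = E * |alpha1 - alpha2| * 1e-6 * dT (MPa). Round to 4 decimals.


delta_alpha = |74 - 37| = 37 x 10^-6/C
Stress = 4251 * 37e-6 * 20
= 3.1457 MPa

3.1457


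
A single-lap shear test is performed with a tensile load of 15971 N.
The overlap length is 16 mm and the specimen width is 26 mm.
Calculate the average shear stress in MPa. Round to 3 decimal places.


Shear stress = F / (overlap * width)
= 15971 / (16 * 26)
= 15971 / 416
= 38.392 MPa

38.392


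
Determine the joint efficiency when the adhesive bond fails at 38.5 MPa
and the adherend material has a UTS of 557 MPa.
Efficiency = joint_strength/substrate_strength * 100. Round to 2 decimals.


Joint efficiency = 38.5 / 557 * 100
= 6.91%

6.91


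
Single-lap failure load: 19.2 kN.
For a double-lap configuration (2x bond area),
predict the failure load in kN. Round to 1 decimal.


Failure load = 19.2 * 2 = 38.4 kN

38.4


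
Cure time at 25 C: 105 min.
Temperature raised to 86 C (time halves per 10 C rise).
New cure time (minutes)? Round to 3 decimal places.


Acceleration factor = 2^(61/10) = 68.5935
New time = 105 / 68.5935 = 1.531 min

1.531


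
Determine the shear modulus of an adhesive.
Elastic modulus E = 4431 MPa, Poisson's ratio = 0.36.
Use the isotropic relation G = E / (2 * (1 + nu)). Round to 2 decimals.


G = 4431 / (2*(1+0.36)) = 4431 / 2.72
= 1629.04 MPa

1629.04


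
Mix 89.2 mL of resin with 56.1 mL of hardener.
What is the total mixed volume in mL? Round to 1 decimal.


Total = 89.2 + 56.1 = 145.3 mL

145.3


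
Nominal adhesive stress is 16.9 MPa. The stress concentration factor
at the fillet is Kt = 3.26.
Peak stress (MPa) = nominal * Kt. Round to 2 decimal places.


Peak = 16.9 * 3.26 = 55.09 MPa

55.09


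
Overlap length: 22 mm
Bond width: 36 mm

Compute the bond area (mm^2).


Bond area = 22 * 36 = 792 mm^2

792


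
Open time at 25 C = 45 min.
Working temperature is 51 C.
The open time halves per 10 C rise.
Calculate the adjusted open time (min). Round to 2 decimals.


factor = 2^((51 - 25) / 10) = 6.0629
ot = 45 / 6.0629 = 7.42 min

7.42


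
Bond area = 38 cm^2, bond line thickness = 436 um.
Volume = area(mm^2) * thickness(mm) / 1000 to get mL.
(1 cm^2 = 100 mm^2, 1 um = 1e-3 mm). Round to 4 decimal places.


area_mm2 = 38 * 100 = 3800
blt_mm = 436 * 1e-3 = 0.436
vol_mm3 = 3800 * 0.436 = 1656.8
vol_mL = 1656.8 / 1000 = 1.6568 mL

1.6568


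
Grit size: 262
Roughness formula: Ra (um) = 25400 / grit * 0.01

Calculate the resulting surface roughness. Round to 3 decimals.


Ra = 25400 / 262 * 0.01
= 0.969 um

0.969


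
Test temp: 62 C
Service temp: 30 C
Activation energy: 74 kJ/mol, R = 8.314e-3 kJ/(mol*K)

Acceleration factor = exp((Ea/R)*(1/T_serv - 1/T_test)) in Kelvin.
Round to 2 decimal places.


AF = exp((74/0.008314)*(1/303.15 - 1/335.15))
= 16.50

16.50


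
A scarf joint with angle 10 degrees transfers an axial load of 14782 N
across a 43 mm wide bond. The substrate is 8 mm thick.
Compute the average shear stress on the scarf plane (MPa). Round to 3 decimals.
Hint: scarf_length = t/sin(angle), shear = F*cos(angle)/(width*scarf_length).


scarf_length = 8 / sin(10 deg) = 46.0702 mm
cos(10 deg) = 0.984808
shear stress = 14782 * 0.984808 / (43 * 46.0702)
= 7.348 MPa

7.348


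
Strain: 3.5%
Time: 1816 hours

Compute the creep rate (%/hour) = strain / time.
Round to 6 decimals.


Creep rate = 3.5 / 1816
= 0.001927 %/h

0.001927


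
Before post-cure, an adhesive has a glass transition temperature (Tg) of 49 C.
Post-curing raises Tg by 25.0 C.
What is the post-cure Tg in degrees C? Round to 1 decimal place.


Tg_post = Tg_base + delta_Tg
= 49 + 25.0
= 74.0 C

74.0


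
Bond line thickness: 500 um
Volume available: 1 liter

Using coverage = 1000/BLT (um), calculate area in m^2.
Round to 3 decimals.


1 L = 1e6 mm^3, thickness = 500 um = 0.5 mm
Area = 1e6 / 0.5 mm^2 = (1e6 / 0.5) / 1e6 m^2 = 1000 / 500 m^2
= 2.000 m^2

2.000


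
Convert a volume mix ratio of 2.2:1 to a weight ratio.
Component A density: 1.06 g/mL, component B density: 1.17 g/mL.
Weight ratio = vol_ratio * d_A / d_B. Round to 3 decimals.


= 2.2 * 1.06 / 1.17 = 1.993

1.993


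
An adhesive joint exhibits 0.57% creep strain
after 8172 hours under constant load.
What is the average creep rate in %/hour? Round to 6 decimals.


Creep rate = strain / time
= 0.57 / 8172
= 0.000070 %/h

0.000070


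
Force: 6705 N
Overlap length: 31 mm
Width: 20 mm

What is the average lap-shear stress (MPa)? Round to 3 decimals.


Average shear stress = F / (overlap * width)
= 6705 / (31 * 20)
= 10.815 MPa

10.815


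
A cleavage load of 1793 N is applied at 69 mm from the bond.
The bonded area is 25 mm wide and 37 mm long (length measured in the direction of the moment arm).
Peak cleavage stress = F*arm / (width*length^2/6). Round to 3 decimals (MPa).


Moment = 1793 * 69 = 123717 N*mm
Section modulus = 25 * 1369 / 6 = 34225 / 6 mm^3
Stress = 123717 / (34225 / 6) = 742302 / 34225
= 21.689 MPa

21.689


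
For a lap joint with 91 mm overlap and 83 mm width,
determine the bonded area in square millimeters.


Area = 91 * 83 = 7553 mm^2

7553


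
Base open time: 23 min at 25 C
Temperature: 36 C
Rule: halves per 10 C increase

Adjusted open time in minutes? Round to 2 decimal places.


Acceleration = 2^((36-25)/10) = 2.1435
Open time = 23 / 2.1435 = 10.73 min

10.73


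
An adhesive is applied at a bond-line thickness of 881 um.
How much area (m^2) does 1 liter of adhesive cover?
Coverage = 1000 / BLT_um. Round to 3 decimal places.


Coverage = 1000 / 881 = 1.135 m^2

1.135


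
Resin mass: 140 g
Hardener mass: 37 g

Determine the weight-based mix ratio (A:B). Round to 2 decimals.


Ratio = 140 / 37 = 3.78

3.78


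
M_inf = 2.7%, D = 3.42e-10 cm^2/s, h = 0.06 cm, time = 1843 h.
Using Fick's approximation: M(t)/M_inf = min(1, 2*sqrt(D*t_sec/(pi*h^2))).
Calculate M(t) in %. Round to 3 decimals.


t = 6634800 s
ratio = min(1, 2*sqrt(3.42e-10*6634800/(pi*0.0036)))
= 0.895841
M(t) = 2.7 * 0.895841 = 2.419%

2.419


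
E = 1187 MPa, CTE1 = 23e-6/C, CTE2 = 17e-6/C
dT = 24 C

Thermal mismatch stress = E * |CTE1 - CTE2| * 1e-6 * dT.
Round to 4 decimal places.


= 1187 * 6e-6 * 24
= 0.1709 MPa

0.1709


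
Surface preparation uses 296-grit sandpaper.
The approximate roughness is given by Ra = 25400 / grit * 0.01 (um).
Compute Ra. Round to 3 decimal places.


Ra = 25400 / 296 * 0.01
= 254 / 296
= 0.858 um

0.858


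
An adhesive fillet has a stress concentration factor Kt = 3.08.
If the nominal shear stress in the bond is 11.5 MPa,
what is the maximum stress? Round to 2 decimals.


Max stress = 11.5 * 3.08 = 35.42 MPa

35.42


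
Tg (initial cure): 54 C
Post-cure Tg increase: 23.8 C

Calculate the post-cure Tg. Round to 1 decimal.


Post-cure Tg = 54 + 23.8 = 77.8 C

77.8


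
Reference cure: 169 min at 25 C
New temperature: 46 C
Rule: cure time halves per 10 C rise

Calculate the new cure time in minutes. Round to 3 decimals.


factor = 2^((46-25)/10) = 4.2871
t_new = 169 / 4.2871 = 39.421 min

39.421


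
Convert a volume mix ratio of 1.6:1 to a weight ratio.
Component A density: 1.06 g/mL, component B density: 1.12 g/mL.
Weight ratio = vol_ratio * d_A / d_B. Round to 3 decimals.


= 1.6 * 1.06 / 1.12 = 1.514

1.514


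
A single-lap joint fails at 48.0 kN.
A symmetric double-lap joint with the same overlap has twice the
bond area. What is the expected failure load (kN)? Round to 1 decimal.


Double-lap load = 2 * 48.0 = 96.0 kN

96.0


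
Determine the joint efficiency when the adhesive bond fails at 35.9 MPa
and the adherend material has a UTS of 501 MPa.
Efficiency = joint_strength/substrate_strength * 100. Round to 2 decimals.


Joint efficiency = 35.9 / 501 * 100
= 7.17%

7.17


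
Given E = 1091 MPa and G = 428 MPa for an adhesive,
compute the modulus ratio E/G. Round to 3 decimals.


E/G ratio = 1091 / 428 = 2.549

2.549


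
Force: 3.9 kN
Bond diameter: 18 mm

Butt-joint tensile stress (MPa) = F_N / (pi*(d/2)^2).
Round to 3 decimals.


F_N = 3.9 * 1000 = 3900.0 N
A = pi*(9.0)^2 = 254.4690 mm^2
stress = 3900.0 / 254.4690 = 15.326 MPa

15.326


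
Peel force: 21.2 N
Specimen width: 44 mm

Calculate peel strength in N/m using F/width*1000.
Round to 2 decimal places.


Peel strength = 21.2 / 44 * 1000 = 481.82 N/m

481.82


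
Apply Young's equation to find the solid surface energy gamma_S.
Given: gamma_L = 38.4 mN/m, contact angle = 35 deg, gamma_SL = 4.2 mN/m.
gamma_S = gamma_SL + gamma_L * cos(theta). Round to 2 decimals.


theta_rad = 35 * pi/180 = 0.610865
gamma_S = 4.2 + 38.4 * cos(0.610865)
= 35.66 mN/m

35.66


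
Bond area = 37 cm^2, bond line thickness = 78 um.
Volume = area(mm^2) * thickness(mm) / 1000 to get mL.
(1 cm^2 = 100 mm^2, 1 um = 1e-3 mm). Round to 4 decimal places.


area_mm2 = 37 * 100 = 3700
blt_mm = 78 * 1e-3 = 0.078
vol_mm3 = 3700 * 0.078 = 288.6
vol_mL = 288.6 / 1000 = 0.2886 mL

0.2886


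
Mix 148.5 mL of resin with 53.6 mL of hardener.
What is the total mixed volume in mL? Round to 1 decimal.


Total = 148.5 + 53.6 = 202.1 mL

202.1


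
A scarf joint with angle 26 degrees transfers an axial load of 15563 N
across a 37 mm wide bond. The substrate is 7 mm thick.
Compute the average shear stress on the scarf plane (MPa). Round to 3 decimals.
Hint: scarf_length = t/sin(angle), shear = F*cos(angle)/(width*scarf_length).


scarf_length = 7 / sin(26 deg) = 15.9682 mm
cos(26 deg) = 0.898794
shear stress = 15563 * 0.898794 / (37 * 15.9682)
= 23.675 MPa

23.675


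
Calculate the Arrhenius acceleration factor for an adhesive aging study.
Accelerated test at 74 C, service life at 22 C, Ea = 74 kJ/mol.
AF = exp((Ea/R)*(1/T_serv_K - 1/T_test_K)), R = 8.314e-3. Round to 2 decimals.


T_test = 347.15 K, T_serv = 295.15 K
Ea/R = 74 / 0.008314 = 8900.65
AF = exp(8900.65 * (1/295.15 - 1/347.15))
= 91.57

91.57


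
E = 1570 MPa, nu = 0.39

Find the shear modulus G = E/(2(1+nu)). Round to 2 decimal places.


G = 1570 / (2 * 1.39)
= 564.75 MPa

564.75


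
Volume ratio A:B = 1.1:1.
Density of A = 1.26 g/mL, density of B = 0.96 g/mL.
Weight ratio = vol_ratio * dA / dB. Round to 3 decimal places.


Wt ratio = 1.1 * 1.26 / 0.96
= 1.444

1.444


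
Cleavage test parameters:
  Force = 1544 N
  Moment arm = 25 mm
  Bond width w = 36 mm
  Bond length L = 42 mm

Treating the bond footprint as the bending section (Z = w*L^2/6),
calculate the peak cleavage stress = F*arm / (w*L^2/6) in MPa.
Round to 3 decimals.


M = 1544 * 25 = 38600 N*mm
Z = 36 * 42^2 / 6 = 63504 / 6 mm^3
sigma = M / Z = 6 * 38600 / 63504 = 231600 / 63504
= 3.647 MPa

3.647


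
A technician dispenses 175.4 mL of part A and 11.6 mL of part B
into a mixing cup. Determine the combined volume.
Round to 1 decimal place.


Combined volume = 175.4 + 11.6
= 187.0 mL

187.0


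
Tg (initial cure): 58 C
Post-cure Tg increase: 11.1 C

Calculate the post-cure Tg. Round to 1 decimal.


Post-cure Tg = 58 + 11.1 = 69.1 C

69.1


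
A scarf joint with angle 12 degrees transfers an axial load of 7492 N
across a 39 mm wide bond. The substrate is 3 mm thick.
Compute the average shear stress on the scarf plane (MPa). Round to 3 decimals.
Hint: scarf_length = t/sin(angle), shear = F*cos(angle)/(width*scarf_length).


scarf_length = 3 / sin(12 deg) = 14.4292 mm
cos(12 deg) = 0.978148
shear stress = 7492 * 0.978148 / (39 * 14.4292)
= 13.023 MPa

13.023


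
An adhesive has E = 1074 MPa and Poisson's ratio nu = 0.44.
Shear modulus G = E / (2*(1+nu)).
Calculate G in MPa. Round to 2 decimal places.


G = 1074 / (2*(1+0.44))
= 1074 / 2.88
= 372.92 MPa

372.92


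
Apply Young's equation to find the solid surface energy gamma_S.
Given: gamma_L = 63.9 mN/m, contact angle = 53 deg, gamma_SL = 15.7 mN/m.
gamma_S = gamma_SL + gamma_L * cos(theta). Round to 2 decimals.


theta_rad = 53 * pi/180 = 0.925025
gamma_S = 15.7 + 63.9 * cos(0.925025)
= 54.16 mN/m

54.16


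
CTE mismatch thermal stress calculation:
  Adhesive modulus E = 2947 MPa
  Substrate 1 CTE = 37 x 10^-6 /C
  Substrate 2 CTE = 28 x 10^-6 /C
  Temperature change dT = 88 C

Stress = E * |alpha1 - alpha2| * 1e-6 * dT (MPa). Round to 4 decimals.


delta_alpha = |37 - 28| = 9 x 10^-6/C
Stress = 2947 * 9e-6 * 88
= 2.3340 MPa

2.3340


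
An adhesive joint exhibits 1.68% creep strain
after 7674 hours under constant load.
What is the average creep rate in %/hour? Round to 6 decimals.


Creep rate = strain / time
= 1.68 / 7674
= 0.000219 %/h

0.000219


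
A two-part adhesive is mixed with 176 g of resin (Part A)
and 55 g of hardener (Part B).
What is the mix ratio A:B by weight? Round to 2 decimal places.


Mix ratio = mass_A / mass_B
= 176 / 55
= 3.20

3.20


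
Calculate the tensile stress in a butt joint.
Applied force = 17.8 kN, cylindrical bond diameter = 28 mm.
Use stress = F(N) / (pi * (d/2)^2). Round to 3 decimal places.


A = pi * 14.0^2 = 615.7522 mm^2
sigma = 17800.0 / 615.7522 = 28.908 MPa

28.908


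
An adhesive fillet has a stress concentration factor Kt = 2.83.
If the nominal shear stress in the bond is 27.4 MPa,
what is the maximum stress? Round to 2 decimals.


Max stress = 27.4 * 2.83 = 77.54 MPa

77.54


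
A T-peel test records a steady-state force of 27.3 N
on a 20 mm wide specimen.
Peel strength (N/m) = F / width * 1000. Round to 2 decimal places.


Peel strength = 27.3 / 20 * 1000
= 1365.00 N/m

1365.00


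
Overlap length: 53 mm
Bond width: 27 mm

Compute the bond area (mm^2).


Bond area = 53 * 27 = 1431 mm^2

1431


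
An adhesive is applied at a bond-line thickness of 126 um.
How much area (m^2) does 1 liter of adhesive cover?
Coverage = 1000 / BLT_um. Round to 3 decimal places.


Coverage = 1000 / 126 = 7.937 m^2

7.937


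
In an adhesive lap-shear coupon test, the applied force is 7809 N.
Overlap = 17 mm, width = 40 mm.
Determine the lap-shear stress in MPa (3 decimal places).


stress = F / (overlap * width)
= 7809 / (17 * 40)
= 11.484 MPa

11.484


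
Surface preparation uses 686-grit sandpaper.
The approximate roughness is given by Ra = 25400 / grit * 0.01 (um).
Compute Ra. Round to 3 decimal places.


Ra = 25400 / 686 * 0.01
= 254 / 686
= 0.370 um

0.370


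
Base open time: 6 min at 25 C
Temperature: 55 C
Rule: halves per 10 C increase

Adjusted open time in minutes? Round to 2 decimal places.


Acceleration = 2^((55-25)/10) = 8.0000
Open time = 6 / 8.0000 = 0.75 min

0.75


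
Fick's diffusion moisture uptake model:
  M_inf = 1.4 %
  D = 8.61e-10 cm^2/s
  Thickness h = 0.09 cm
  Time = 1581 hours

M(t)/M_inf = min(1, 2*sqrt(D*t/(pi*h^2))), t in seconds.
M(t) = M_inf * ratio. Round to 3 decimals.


t_sec = 1581 * 3600 = 5691600
ratio = 2*sqrt(8.61e-10*5691600/(pi*0.09^2))
= min(1, 0.877670)
= 0.877670
M(t) = 1.4 * 0.877670 = 1.229 %

1.229


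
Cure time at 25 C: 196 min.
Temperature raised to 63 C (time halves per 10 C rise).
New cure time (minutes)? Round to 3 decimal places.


Acceleration factor = 2^(38/10) = 13.9288
New time = 196 / 13.9288 = 14.072 min

14.072


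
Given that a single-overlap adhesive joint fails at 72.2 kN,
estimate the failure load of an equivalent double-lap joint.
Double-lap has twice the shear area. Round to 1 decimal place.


Double-lap factor = 2
Expected load = 72.2 * 2 = 144.4 kN

144.4


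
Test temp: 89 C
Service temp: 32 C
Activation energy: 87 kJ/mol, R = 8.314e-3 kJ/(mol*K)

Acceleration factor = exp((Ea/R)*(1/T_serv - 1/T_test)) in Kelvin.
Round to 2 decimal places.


AF = exp((87/0.008314)*(1/305.15 - 1/362.15))
= 220.82

220.82


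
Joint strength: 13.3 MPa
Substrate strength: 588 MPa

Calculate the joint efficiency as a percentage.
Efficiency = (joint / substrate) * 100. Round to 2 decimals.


Efficiency = (13.3 / 588) * 100 = 2.26%

2.26


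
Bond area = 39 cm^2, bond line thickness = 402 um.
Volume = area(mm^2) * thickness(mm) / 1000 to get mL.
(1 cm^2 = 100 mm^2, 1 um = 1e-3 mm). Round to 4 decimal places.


area_mm2 = 39 * 100 = 3900
blt_mm = 402 * 1e-3 = 0.402
vol_mm3 = 3900 * 0.402 = 1567.8
vol_mL = 1567.8 / 1000 = 1.5678 mL

1.5678


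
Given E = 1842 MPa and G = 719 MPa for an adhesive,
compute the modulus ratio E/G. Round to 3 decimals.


E/G ratio = 1842 / 719 = 2.562

2.562


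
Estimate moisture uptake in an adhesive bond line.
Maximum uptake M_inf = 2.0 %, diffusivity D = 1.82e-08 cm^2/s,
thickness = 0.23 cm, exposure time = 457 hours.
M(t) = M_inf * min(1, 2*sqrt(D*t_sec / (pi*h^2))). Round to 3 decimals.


Convert time: 457 h = 1645200 s
ratio = min(1, 2*sqrt(1.82e-08*1645200/(pi*0.23^2)))
= 0.848931
M(t) = 2.0 * 0.848931 = 1.698%

1.698


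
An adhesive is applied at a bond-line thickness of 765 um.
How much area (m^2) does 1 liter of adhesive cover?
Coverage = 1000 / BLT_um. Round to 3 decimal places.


Coverage = 1000 / 765 = 1.307 m^2

1.307


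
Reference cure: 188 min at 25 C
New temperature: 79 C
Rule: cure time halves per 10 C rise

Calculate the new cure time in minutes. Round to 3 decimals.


factor = 2^((79-25)/10) = 42.2243
t_new = 188 / 42.2243 = 4.452 min

4.452
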